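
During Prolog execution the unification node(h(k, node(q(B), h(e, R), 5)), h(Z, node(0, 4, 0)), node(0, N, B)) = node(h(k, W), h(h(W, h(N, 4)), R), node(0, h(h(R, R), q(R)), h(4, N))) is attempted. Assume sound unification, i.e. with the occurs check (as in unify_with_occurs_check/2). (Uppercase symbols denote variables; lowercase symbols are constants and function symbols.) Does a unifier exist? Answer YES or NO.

Decompose node/3: h(k, node(q(B), h(e, R), 5)) = h(k, W),  h(Z, node(0, 4, 0)) = h(h(W, h(N, 4)), R),  node(0, N, B) = node(0, h(h(R, R), q(R)), h(4, N)).
Decompose h/2: k = k,  node(q(B), h(e, R), 5) = W.
Delete trivial equation k = k.
Bind W := node(q(B), h(e, R), 5); substituting into the one remaining equation that mentions W gives: h(Z, node(0, 4, 0)) = h(h(node(q(B), h(e, R), 5), h(N, 4)), R).
Decompose h/2: Z = h(node(q(B), h(e, R), 5), h(N, 4)),  node(0, 4, 0) = R.
Bind Z := h(node(q(B), h(e, R), 5), h(N, 4)); no other remaining equation mentions Z.
Bind R := node(0, 4, 0); substituting into the remaining equation gives: node(0, N, B) = node(0, h(h(node(0, 4, 0), node(0, 4, 0)), q(node(0, 4, 0))), h(4, N)). Substituting into the earlier bindings gives W := node(q(B), h(e, node(0, 4, 0)), 5), Z := h(node(q(B), h(e, node(0, 4, 0)), 5), h(N, 4)).
Decompose node/3: 0 = 0,  N = h(h(node(0, 4, 0), node(0, 4, 0)), q(node(0, 4, 0))),  B = h(4, N).
Delete trivial equation 0 = 0.
Bind N := h(h(node(0, 4, 0), node(0, 4, 0)), q(node(0, 4, 0))); substituting into the remaining equation gives: B = h(4, h(h(node(0, 4, 0), node(0, 4, 0)), q(node(0, 4, 0)))). Substituting into the earlier binding gives Z := h(node(q(B), h(e, node(0, 4, 0)), 5), h(h(h(node(0, 4, 0), node(0, 4, 0)), q(node(0, 4, 0))), 4)).
Bind B := h(4, h(h(node(0, 4, 0), node(0, 4, 0)), q(node(0, 4, 0)))). Substituting into the earlier bindings gives W := node(q(h(4, h(h(node(0, 4, 0), node(0, 4, 0)), q(node(0, 4, 0))))), h(e, node(0, 4, 0)), 5), Z := h(node(q(h(4, h(h(node(0, 4, 0), node(0, 4, 0)), q(node(0, 4, 0))))), h(e, node(0, 4, 0)), 5), h(h(h(node(0, 4, 0), node(0, 4, 0)), q(node(0, 4, 0))), 4)).
No equations remain and no clash or occurs-check failure arose, so a unifier exists.

YES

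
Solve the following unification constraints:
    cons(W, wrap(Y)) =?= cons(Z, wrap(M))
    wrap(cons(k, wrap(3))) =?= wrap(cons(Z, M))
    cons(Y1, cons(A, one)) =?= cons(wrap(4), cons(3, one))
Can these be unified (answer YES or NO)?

Decompose cons/2: W =?= Z,  wrap(Y) =?= wrap(M).
Bind W := Z; no other remaining equation mentions W.
Decompose wrap/1: Y =?= M.
Bind Y := M; no other remaining equation mentions Y.
Decompose wrap/1: cons(k, wrap(3)) =?= cons(Z, M).
Decompose cons/2: k =?= Z,  wrap(3) =?= M.
Bind Z := k; no other remaining equation mentions Z. Substituting into the earlier binding gives W := k.
Bind M := wrap(3); no other remaining equation mentions M. Substituting into the earlier binding gives Y := wrap(3).
Decompose cons/2: Y1 =?= wrap(4),  cons(A, one) =?= cons(3, one).
Bind Y1 := wrap(4); no other remaining equation mentions Y1.
Decompose cons/2: A =?= 3,  one =?= one.
Bind A := 3; no other remaining equation mentions A.
Delete trivial equation one =?= one.
No equations remain and no clash or occurs-check failure arose, so a unifier exists.

YES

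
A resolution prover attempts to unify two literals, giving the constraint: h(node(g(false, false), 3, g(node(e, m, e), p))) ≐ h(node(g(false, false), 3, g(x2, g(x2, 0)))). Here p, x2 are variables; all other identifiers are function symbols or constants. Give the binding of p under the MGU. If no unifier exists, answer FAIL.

Decompose h/1: node(g(false, false), 3, g(node(e, m, e), p)) ≐ node(g(false, false), 3, g(x2, g(x2, 0))).
Decompose node/3: g(false, false) ≐ g(false, false),  3 ≐ 3,  g(node(e, m, e), p) ≐ g(x2, g(x2, 0)).
Delete trivial equation g(false, false) ≐ g(false, false).
Delete trivial equation 3 ≐ 3.
Decompose g/2: node(e, m, e) ≐ x2,  p ≐ g(x2, 0).
Bind x2 := node(e, m, e); substituting into the remaining equation gives: p ≐ g(node(e, m, e), 0).
Bind p := g(node(e, m, e), 0).
MGU = { x2 := node(e, m, e), p := g(node(e, m, e), 0) }, so p := g(node(e, m, e), 0).

g(node(e, m, e), 0)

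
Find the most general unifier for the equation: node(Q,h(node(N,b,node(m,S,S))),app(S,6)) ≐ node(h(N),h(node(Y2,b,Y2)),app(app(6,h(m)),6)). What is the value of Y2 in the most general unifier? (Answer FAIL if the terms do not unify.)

Decompose node/3: Q ≐ h(N),  h(node(N,b,node(m,S,S))) ≐ h(node(Y2,b,Y2)),  app(S,6) ≐ app(app(6,h(m)),6).
Bind Q := h(N); no other remaining equation mentions Q.
Decompose h/1: node(N,b,node(m,S,S)) ≐ node(Y2,b,Y2).
Decompose node/3: N ≐ Y2,  b ≐ b,  node(m,S,S) ≐ Y2.
Bind N := Y2; no other remaining equation mentions N. Substituting into the earlier binding gives Q := h(Y2).
Delete trivial equation b ≐ b.
Bind Y2 := node(m,S,S); no other remaining equation mentions Y2. Substituting into the earlier bindings gives Q := h(node(m,S,S)), N := node(m,S,S).
Decompose app/2: S ≐ app(6,h(m)),  6 ≐ 6.
Bind S := app(6,h(m)); no other remaining equation mentions S. Substituting into the earlier bindings gives Q := h(node(m,app(6,h(m)),app(6,h(m)))), N := node(m,app(6,h(m)),app(6,h(m))), Y2 := node(m,app(6,h(m)),app(6,h(m))).
Delete trivial equation 6 ≐ 6.
MGU = { Q -> h(node(m,app(6,h(m)),app(6,h(m)))), N -> node(m,app(6,h(m)),app(6,h(m))), Y2 -> node(m,app(6,h(m)),app(6,h(m))), S -> app(6,h(m)) }, so Y2 -> node(m,app(6,h(m)),app(6,h(m))).

node(m,app(6,h(m)),app(6,h(m)))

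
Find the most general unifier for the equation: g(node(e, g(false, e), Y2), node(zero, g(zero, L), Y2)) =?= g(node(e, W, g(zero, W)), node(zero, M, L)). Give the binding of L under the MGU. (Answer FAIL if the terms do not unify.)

g(zero, g(false, e))

Decompose g/2: node(e, g(false, e), Y2) =?= node(e, W, g(zero, W)),  node(zero, g(zero, L), Y2) =?= node(zero, M, L).
Decompose node/3: e =?= e,  g(false, e) =?= W,  Y2 =?= g(zero, W).
Delete trivial equation e =?= e.
Bind W := g(false, e); substituting into the one remaining equation that mentions W gives: Y2 =?= g(zero, g(false, e)).
Bind Y2 := g(zero, g(false, e)); substituting into the remaining equation gives: node(zero, g(zero, L), g(zero, g(false, e))) =?= node(zero, M, L).
Decompose node/3: zero =?= zero,  g(zero, L) =?= M,  g(zero, g(false, e)) =?= L.
Delete trivial equation zero =?= zero.
Bind M := g(zero, L); no other remaining equation mentions M.
Bind L := g(zero, g(false, e)). Substituting into the earlier binding gives M := g(zero, g(zero, g(false, e))).
MGU = { W ↦ g(false, e), Y2 ↦ g(zero, g(false, e)), M ↦ g(zero, g(zero, g(false, e))), L ↦ g(zero, g(false, e)) }, so L ↦ g(zero, g(false, e)).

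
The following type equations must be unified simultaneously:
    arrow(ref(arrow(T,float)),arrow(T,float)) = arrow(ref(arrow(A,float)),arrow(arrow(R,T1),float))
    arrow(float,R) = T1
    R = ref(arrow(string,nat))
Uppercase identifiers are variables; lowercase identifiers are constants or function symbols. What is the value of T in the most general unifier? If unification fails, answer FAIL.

Decompose arrow/2: ref(arrow(T,float)) = ref(arrow(A,float)),  arrow(T,float) = arrow(arrow(R,T1),float).
Decompose ref/1: arrow(T,float) = arrow(A,float).
Decompose arrow/2: T = A,  float = float.
Bind T := A; substituting into the one remaining equation that mentions T gives: arrow(A,float) = arrow(arrow(R,T1),float).
Delete trivial equation float = float.
Decompose arrow/2: A = arrow(R,T1),  float = float.
Bind A := arrow(R,T1); no other remaining equation mentions A. Substituting into the earlier binding gives T := arrow(R,T1).
Delete trivial equation float = float.
Bind T1 := arrow(float,R); no other remaining equation mentions T1. Substituting into the earlier bindings gives T := arrow(R,arrow(float,R)), A := arrow(R,arrow(float,R)).
Bind R := ref(arrow(string,nat)). Substituting into the earlier bindings gives T := arrow(ref(arrow(string,nat)),arrow(float,ref(arrow(string,nat)))), A := arrow(ref(arrow(string,nat)),arrow(float,ref(arrow(string,nat)))), T1 := arrow(float,ref(arrow(string,nat))).
MGU = { T := arrow(ref(arrow(string,nat)),arrow(float,ref(arrow(string,nat)))), A := arrow(ref(arrow(string,nat)),arrow(float,ref(arrow(string,nat)))), T1 := arrow(float,ref(arrow(string,nat))), R := ref(arrow(string,nat)) }, so T := arrow(ref(arrow(string,nat)),arrow(float,ref(arrow(string,nat)))).

arrow(ref(arrow(string,nat)),arrow(float,ref(arrow(string,nat))))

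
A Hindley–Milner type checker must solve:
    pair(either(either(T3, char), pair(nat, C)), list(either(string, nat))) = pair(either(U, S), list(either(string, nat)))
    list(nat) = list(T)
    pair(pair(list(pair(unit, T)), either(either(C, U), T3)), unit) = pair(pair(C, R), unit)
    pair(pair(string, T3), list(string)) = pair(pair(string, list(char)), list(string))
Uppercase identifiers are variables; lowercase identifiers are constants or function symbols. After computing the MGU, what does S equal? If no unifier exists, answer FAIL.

Decompose pair/2: either(either(T3, char), pair(nat, C)) = either(U, S),  list(either(string, nat)) = list(either(string, nat)).
Decompose either/2: either(T3, char) = U,  pair(nat, C) = S.
Bind U := either(T3, char); substituting into the one remaining equation that mentions U gives: pair(pair(list(pair(unit, T)), either(either(C, either(T3, char)), T3)), unit) = pair(pair(C, R), unit).
Bind S := pair(nat, C); no other remaining equation mentions S.
Delete trivial equation list(either(string, nat)) = list(either(string, nat)).
Decompose list/1: nat = T.
Bind T := nat; substituting into the one remaining equation that mentions T gives: pair(pair(list(pair(unit, nat)), either(either(C, either(T3, char)), T3)), unit) = pair(pair(C, R), unit).
Decompose pair/2: pair(list(pair(unit, nat)), either(either(C, either(T3, char)), T3)) = pair(C, R),  unit = unit.
Decompose pair/2: list(pair(unit, nat)) = C,  either(either(C, either(T3, char)), T3) = R.
Bind C := list(pair(unit, nat)); substituting into the one remaining equation that mentions C gives: either(either(list(pair(unit, nat)), either(T3, char)), T3) = R. Substituting into the earlier binding gives S := pair(nat, list(pair(unit, nat))).
Bind R := either(either(list(pair(unit, nat)), either(T3, char)), T3); no other remaining equation mentions R.
Delete trivial equation unit = unit.
Decompose pair/2: pair(string, T3) = pair(string, list(char)),  list(string) = list(string).
Decompose pair/2: string = string,  T3 = list(char).
Delete trivial equation string = string.
Bind T3 := list(char); no other remaining equation mentions T3. Substituting into the earlier bindings gives U := either(list(char), char), R := either(either(list(pair(unit, nat)), either(list(char), char)), list(char)).
Delete trivial equation list(string) = list(string).
MGU = { U ↦ either(list(char), char), S ↦ pair(nat, list(pair(unit, nat))), T ↦ nat, C ↦ list(pair(unit, nat)), R ↦ either(either(list(pair(unit, nat)), either(list(char), char)), list(char)), T3 ↦ list(char) }, so S ↦ pair(nat, list(pair(unit, nat))).

pair(nat, list(pair(unit, nat)))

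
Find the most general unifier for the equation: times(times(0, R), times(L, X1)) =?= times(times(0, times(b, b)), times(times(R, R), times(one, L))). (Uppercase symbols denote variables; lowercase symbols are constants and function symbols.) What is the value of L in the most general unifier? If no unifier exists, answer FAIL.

Decompose times/2: times(0, R) =?= times(0, times(b, b)),  times(L, X1) =?= times(times(R, R), times(one, L)).
Decompose times/2: 0 =?= 0,  R =?= times(b, b).
Delete trivial equation 0 =?= 0.
Bind R := times(b, b); substituting into the remaining equation gives: times(L, X1) =?= times(times(times(b, b), times(b, b)), times(one, L)).
Decompose times/2: L =?= times(times(b, b), times(b, b)),  X1 =?= times(one, L).
Bind L := times(times(b, b), times(b, b)); substituting into the remaining equation gives: X1 =?= times(one, times(times(b, b), times(b, b))).
Bind X1 := times(one, times(times(b, b), times(b, b))).
MGU = { R -> times(b, b), L -> times(times(b, b), times(b, b)), X1 -> times(one, times(times(b, b), times(b, b))) }, so L -> times(times(b, b), times(b, b)).

times(times(b, b), times(b, b))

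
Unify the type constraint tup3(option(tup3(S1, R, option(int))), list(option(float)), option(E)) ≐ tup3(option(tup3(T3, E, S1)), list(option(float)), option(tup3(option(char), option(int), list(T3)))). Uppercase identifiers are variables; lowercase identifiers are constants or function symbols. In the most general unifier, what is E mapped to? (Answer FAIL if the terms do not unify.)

Decompose tup3/3: option(tup3(S1, R, option(int))) ≐ option(tup3(T3, E, S1)),  list(option(float)) ≐ list(option(float)),  option(E) ≐ option(tup3(option(char), option(int), list(T3))).
Decompose option/1: tup3(S1, R, option(int)) ≐ tup3(T3, E, S1).
Decompose tup3/3: S1 ≐ T3,  R ≐ E,  option(int) ≐ S1.
Bind S1 := T3; substituting into the one remaining equation that mentions S1 gives: option(int) ≐ T3.
Bind R := E; no other remaining equation mentions R.
Bind T3 := option(int); substituting into the one remaining equation that mentions T3 gives: option(E) ≐ option(tup3(option(char), option(int), list(option(int)))). Substituting into the earlier binding gives S1 := option(int).
Delete trivial equation list(option(float)) ≐ list(option(float)).
Decompose option/1: E ≐ tup3(option(char), option(int), list(option(int))).
Bind E := tup3(option(char), option(int), list(option(int))). Substituting into the earlier binding gives R := tup3(option(char), option(int), list(option(int))).
MGU = { S1 -> option(int), R -> tup3(option(char), option(int), list(option(int))), T3 -> option(int), E -> tup3(option(char), option(int), list(option(int))) }, so E -> tup3(option(char), option(int), list(option(int))).

tup3(option(char), option(int), list(option(int)))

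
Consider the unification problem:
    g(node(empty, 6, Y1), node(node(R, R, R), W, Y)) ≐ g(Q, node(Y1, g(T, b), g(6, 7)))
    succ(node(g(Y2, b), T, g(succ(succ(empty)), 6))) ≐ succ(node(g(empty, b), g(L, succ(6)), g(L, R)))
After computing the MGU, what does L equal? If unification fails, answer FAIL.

Decompose g/2: node(empty, 6, Y1) ≐ Q,  node(node(R, R, R), W, Y) ≐ node(Y1, g(T, b), g(6, 7)).
Bind Q := node(empty, 6, Y1); no other remaining equation mentions Q.
Decompose node/3: node(R, R, R) ≐ Y1,  W ≐ g(T, b),  Y ≐ g(6, 7).
Bind Y1 := node(R, R, R); no other remaining equation mentions Y1. Substituting into the earlier binding gives Q := node(empty, 6, node(R, R, R)).
Bind W := g(T, b); no other remaining equation mentions W.
Bind Y := g(6, 7); no other remaining equation mentions Y.
Decompose succ/1: node(g(Y2, b), T, g(succ(succ(empty)), 6)) ≐ node(g(empty, b), g(L, succ(6)), g(L, R)).
Decompose node/3: g(Y2, b) ≐ g(empty, b),  T ≐ g(L, succ(6)),  g(succ(succ(empty)), 6) ≐ g(L, R).
Decompose g/2: Y2 ≐ empty,  b ≐ b.
Bind Y2 := empty; no other remaining equation mentions Y2.
Delete trivial equation b ≐ b.
Bind T := g(L, succ(6)); no other remaining equation mentions T. Substituting into the earlier binding gives W := g(g(L, succ(6)), b).
Decompose g/2: succ(succ(empty)) ≐ L,  6 ≐ R.
Bind L := succ(succ(empty)); no other remaining equation mentions L. Substituting into the earlier bindings gives W := g(g(succ(succ(empty)), succ(6)), b), T := g(succ(succ(empty)), succ(6)).
Bind R := 6. Substituting into the earlier bindings gives Q := node(empty, 6, node(6, 6, 6)), Y1 := node(6, 6, 6).
MGU = { Q := node(empty, 6, node(6, 6, 6)), Y1 := node(6, 6, 6), W := g(g(succ(succ(empty)), succ(6)), b), Y := g(6, 7), Y2 := empty, T := g(succ(succ(empty)), succ(6)), L := succ(succ(empty)), R := 6 }, so L := succ(succ(empty)).

succ(succ(empty))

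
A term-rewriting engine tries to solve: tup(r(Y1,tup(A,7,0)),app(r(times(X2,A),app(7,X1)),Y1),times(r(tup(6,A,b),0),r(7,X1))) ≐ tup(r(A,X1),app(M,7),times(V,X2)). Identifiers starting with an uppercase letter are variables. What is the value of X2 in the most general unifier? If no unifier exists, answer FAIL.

Decompose tup/3: r(Y1,tup(A,7,0)) ≐ r(A,X1),  app(r(times(X2,A),app(7,X1)),Y1) ≐ app(M,7),  times(r(tup(6,A,b),0),r(7,X1)) ≐ times(V,X2).
Decompose r/2: Y1 ≐ A,  tup(A,7,0) ≐ X1.
Bind Y1 := A; substituting into the one remaining equation that mentions Y1 gives: app(r(times(X2,A),app(7,X1)),A) ≐ app(M,7).
Bind X1 := tup(A,7,0); substituting into the remaining equations gives: app(r(times(X2,A),app(7,tup(A,7,0))),A) ≐ app(M,7),  times(r(tup(6,A,b),0),r(7,tup(A,7,0))) ≐ times(V,X2).
Decompose app/2: r(times(X2,A),app(7,tup(A,7,0))) ≐ M,  A ≐ 7.
Bind M := r(times(X2,A),app(7,tup(A,7,0))); no other remaining equation mentions M.
Bind A := 7; substituting into the remaining equation gives: times(r(tup(6,7,b),0),r(7,tup(7,7,0))) ≐ times(V,X2). Substituting into the earlier bindings gives Y1 := 7, X1 := tup(7,7,0), M := r(times(X2,7),app(7,tup(7,7,0))).
Decompose times/2: r(tup(6,7,b),0) ≐ V,  r(7,tup(7,7,0)) ≐ X2.
Bind V := r(tup(6,7,b),0); no other remaining equation mentions V.
Bind X2 := r(7,tup(7,7,0)). Substituting into the earlier binding gives M := r(times(r(7,tup(7,7,0)),7),app(7,tup(7,7,0))).
MGU = { Y1 ↦ 7, X1 ↦ tup(7,7,0), M ↦ r(times(r(7,tup(7,7,0)),7),app(7,tup(7,7,0))), A ↦ 7, V ↦ r(tup(6,7,b),0), X2 ↦ r(7,tup(7,7,0)) }, so X2 ↦ r(7,tup(7,7,0)).

r(7,tup(7,7,0))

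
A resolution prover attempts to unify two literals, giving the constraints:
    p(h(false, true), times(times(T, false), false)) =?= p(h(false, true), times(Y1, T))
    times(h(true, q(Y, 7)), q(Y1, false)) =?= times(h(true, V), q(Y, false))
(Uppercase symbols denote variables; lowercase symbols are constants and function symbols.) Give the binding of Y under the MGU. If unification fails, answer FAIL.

Decompose p/2: h(false, true) =?= h(false, true),  times(times(T, false), false) =?= times(Y1, T).
Delete trivial equation h(false, true) =?= h(false, true).
Decompose times/2: times(T, false) =?= Y1,  false =?= T.
Bind Y1 := times(T, false); substituting into the one remaining equation that mentions Y1 gives: times(h(true, q(Y, 7)), q(times(T, false), false)) =?= times(h(true, V), q(Y, false)).
Bind T := false; substituting into the remaining equation gives: times(h(true, q(Y, 7)), q(times(false, false), false)) =?= times(h(true, V), q(Y, false)). Substituting into the earlier binding gives Y1 := times(false, false).
Decompose times/2: h(true, q(Y, 7)) =?= h(true, V),  q(times(false, false), false) =?= q(Y, false).
Decompose h/2: true =?= true,  q(Y, 7) =?= V.
Delete trivial equation true =?= true.
Bind V := q(Y, 7); no other remaining equation mentions V.
Decompose q/2: times(false, false) =?= Y,  false =?= false.
Bind Y := times(false, false); no other remaining equation mentions Y. Substituting into the earlier binding gives V := q(times(false, false), 7).
Delete trivial equation false =?= false.
MGU = { Y1 -> times(false, false), T -> false, V -> q(times(false, false), 7), Y -> times(false, false) }, so Y -> times(false, false).

times(false, false)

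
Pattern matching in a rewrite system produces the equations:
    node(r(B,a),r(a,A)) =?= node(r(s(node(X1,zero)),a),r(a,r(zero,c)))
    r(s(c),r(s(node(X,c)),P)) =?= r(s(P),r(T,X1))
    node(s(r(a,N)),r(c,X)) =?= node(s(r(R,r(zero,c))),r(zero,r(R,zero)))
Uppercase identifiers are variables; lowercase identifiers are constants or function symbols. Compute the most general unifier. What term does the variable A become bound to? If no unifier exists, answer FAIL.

Decompose node/2: r(B,a) =?= r(s(node(X1,zero)),a),  r(a,A) =?= r(a,r(zero,c)).
Decompose r/2: B =?= s(node(X1,zero)),  a =?= a.
Bind B := s(node(X1,zero)); no other remaining equation mentions B.
Delete trivial equation a =?= a.
Decompose r/2: a =?= a,  A =?= r(zero,c).
Delete trivial equation a =?= a.
Bind A := r(zero,c); no other remaining equation mentions A.
Decompose r/2: s(c) =?= s(P),  r(s(node(X,c)),P) =?= r(T,X1).
Decompose s/1: c =?= P.
Bind P := c; substituting into the one remaining equation that mentions P gives: r(s(node(X,c)),c) =?= r(T,X1).
Decompose r/2: s(node(X,c)) =?= T,  c =?= X1.
Bind T := s(node(X,c)); no other remaining equation mentions T.
Bind X1 := c; no other remaining equation mentions X1. Substituting into the earlier binding gives B := s(node(c,zero)).
Decompose node/2: s(r(a,N)) =?= s(r(R,r(zero,c))),  r(c,X) =?= r(zero,r(R,zero)).
Decompose s/1: r(a,N) =?= r(R,r(zero,c)).
Decompose r/2: a =?= R,  N =?= r(zero,c).
Bind R := a; substituting into the one remaining equation that mentions R gives: r(c,X) =?= r(zero,r(a,zero)).
Bind N := r(zero,c); no other remaining equation mentions N.
Decompose r/2: c =?= zero,  X =?= r(a,zero).
Clash: constants c and zero differ; no unifier exists.

FAIL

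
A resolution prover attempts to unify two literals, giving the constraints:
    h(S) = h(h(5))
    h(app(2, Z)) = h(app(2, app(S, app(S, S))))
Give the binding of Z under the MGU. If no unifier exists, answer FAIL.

Decompose h/1: S = h(5).
Bind S := h(5); substituting into the remaining equation gives: h(app(2, Z)) = h(app(2, app(h(5), app(h(5), h(5))))).
Decompose h/1: app(2, Z) = app(2, app(h(5), app(h(5), h(5)))).
Decompose app/2: 2 = 2,  Z = app(h(5), app(h(5), h(5))).
Delete trivial equation 2 = 2.
Bind Z := app(h(5), app(h(5), h(5))).
MGU = { S ↦ h(5), Z ↦ app(h(5), app(h(5), h(5))) }, so Z ↦ app(h(5), app(h(5), h(5))).

app(h(5), app(h(5), h(5)))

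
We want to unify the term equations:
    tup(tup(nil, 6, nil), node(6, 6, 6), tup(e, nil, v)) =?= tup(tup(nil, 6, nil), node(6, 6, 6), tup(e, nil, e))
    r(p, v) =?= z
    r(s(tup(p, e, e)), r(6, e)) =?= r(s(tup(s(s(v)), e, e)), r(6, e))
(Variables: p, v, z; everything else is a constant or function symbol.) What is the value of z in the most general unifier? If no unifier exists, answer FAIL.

r(s(s(e)), e)

Decompose tup/3: tup(nil, 6, nil) =?= tup(nil, 6, nil),  node(6, 6, 6) =?= node(6, 6, 6),  tup(e, nil, v) =?= tup(e, nil, e).
Delete trivial equation tup(nil, 6, nil) =?= tup(nil, 6, nil).
Delete trivial equation node(6, 6, 6) =?= node(6, 6, 6).
Decompose tup/3: e =?= e,  nil =?= nil,  v =?= e.
Delete trivial equation e =?= e.
Delete trivial equation nil =?= nil.
Bind v := e; substituting into the remaining equations gives: r(p, e) =?= z,  r(s(tup(p, e, e)), r(6, e)) =?= r(s(tup(s(s(e)), e, e)), r(6, e)).
Bind z := r(p, e); no other remaining equation mentions z.
Decompose r/2: s(tup(p, e, e)) =?= s(tup(s(s(e)), e, e)),  r(6, e) =?= r(6, e).
Decompose s/1: tup(p, e, e) =?= tup(s(s(e)), e, e).
Decompose tup/3: p =?= s(s(e)),  e =?= e,  e =?= e.
Bind p := s(s(e)); no other remaining equation mentions p. Substituting into the earlier binding gives z := r(s(s(e)), e).
Delete trivial equation e =?= e.
Delete trivial equation e =?= e.
Delete trivial equation r(6, e) =?= r(6, e).
MGU = { v := e, z := r(s(s(e)), e), p := s(s(e)) }, so z := r(s(s(e)), e).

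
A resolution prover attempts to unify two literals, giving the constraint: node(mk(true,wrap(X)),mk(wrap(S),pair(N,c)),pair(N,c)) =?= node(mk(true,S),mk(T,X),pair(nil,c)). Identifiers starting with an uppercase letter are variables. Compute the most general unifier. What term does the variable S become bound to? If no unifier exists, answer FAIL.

wrap(pair(nil,c))

Decompose node/3: mk(true,wrap(X)) =?= mk(true,S),  mk(wrap(S),pair(N,c)) =?= mk(T,X),  pair(N,c) =?= pair(nil,c).
Decompose mk/2: true =?= true,  wrap(X) =?= S.
Delete trivial equation true =?= true.
Bind S := wrap(X); substituting into the one remaining equation that mentions S gives: mk(wrap(wrap(X)),pair(N,c)) =?= mk(T,X).
Decompose mk/2: wrap(wrap(X)) =?= T,  pair(N,c) =?= X.
Bind T := wrap(wrap(X)); no other remaining equation mentions T.
Bind X := pair(N,c); no other remaining equation mentions X. Substituting into the earlier bindings gives S := wrap(pair(N,c)), T := wrap(wrap(pair(N,c))).
Decompose pair/2: N =?= nil,  c =?= c.
Bind N := nil; no other remaining equation mentions N. Substituting into the earlier bindings gives S := wrap(pair(nil,c)), T := wrap(wrap(pair(nil,c))), X := pair(nil,c).
Delete trivial equation c =?= c.
MGU = { S -> wrap(pair(nil,c)), T -> wrap(wrap(pair(nil,c))), X -> pair(nil,c), N -> nil }, so S -> wrap(pair(nil,c)).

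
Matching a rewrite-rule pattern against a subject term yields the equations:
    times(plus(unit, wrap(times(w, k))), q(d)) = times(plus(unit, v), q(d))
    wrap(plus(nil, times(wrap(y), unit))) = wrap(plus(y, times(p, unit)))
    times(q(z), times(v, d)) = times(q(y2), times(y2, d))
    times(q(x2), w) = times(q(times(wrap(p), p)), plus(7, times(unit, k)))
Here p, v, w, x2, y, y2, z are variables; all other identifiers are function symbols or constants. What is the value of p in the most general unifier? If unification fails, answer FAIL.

wrap(nil)

Decompose times/2: plus(unit, wrap(times(w, k))) = plus(unit, v),  q(d) = q(d).
Decompose plus/2: unit = unit,  wrap(times(w, k)) = v.
Delete trivial equation unit = unit.
Bind v := wrap(times(w, k)); substituting into the one remaining equation that mentions v gives: times(q(z), times(wrap(times(w, k)), d)) = times(q(y2), times(y2, d)).
Delete trivial equation q(d) = q(d).
Decompose wrap/1: plus(nil, times(wrap(y), unit)) = plus(y, times(p, unit)).
Decompose plus/2: nil = y,  times(wrap(y), unit) = times(p, unit).
Bind y := nil; substituting into the one remaining equation that mentions y gives: times(wrap(nil), unit) = times(p, unit).
Decompose times/2: wrap(nil) = p,  unit = unit.
Bind p := wrap(nil); substituting into the one remaining equation that mentions p gives: times(q(x2), w) = times(q(times(wrap(wrap(nil)), wrap(nil))), plus(7, times(unit, k))).
Delete trivial equation unit = unit.
Decompose times/2: q(z) = q(y2),  times(wrap(times(w, k)), d) = times(y2, d).
Decompose q/1: z = y2.
Bind z := y2; no other remaining equation mentions z.
Decompose times/2: wrap(times(w, k)) = y2,  d = d.
Bind y2 := wrap(times(w, k)); no other remaining equation mentions y2. Substituting into the earlier binding gives z := wrap(times(w, k)).
Delete trivial equation d = d.
Decompose times/2: q(x2) = q(times(wrap(wrap(nil)), wrap(nil))),  w = plus(7, times(unit, k)).
Decompose q/1: x2 = times(wrap(wrap(nil)), wrap(nil)).
Bind x2 := times(wrap(wrap(nil)), wrap(nil)); no other remaining equation mentions x2.
Bind w := plus(7, times(unit, k)). Substituting into the earlier bindings gives v := wrap(times(plus(7, times(unit, k)), k)), z := wrap(times(plus(7, times(unit, k)), k)), y2 := wrap(times(plus(7, times(unit, k)), k)).
MGU = { v ↦ wrap(times(plus(7, times(unit, k)), k)), y ↦ nil, p ↦ wrap(nil), z ↦ wrap(times(plus(7, times(unit, k)), k)), y2 ↦ wrap(times(plus(7, times(unit, k)), k)), x2 ↦ times(wrap(wrap(nil)), wrap(nil)), w ↦ plus(7, times(unit, k)) }, so p ↦ wrap(nil).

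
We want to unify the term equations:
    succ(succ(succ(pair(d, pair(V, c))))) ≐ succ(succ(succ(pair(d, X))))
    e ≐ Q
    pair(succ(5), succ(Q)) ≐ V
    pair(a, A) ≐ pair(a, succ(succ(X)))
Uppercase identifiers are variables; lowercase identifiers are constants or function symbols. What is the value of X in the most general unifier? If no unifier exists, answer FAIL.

pair(pair(succ(5), succ(e)), c)

Decompose succ/1: succ(succ(pair(d, pair(V, c)))) ≐ succ(succ(pair(d, X))).
Decompose succ/1: succ(pair(d, pair(V, c))) ≐ succ(pair(d, X)).
Decompose succ/1: pair(d, pair(V, c)) ≐ pair(d, X).
Decompose pair/2: d ≐ d,  pair(V, c) ≐ X.
Delete trivial equation d ≐ d.
Bind X := pair(V, c); substituting into the one remaining equation that mentions X gives: pair(a, A) ≐ pair(a, succ(succ(pair(V, c)))).
Bind Q := e; substituting into the one remaining equation that mentions Q gives: pair(succ(5), succ(e)) ≐ V.
Bind V := pair(succ(5), succ(e)); substituting into the remaining equation gives: pair(a, A) ≐ pair(a, succ(succ(pair(pair(succ(5), succ(e)), c)))). Substituting into the earlier binding gives X := pair(pair(succ(5), succ(e)), c).
Decompose pair/2: a ≐ a,  A ≐ succ(succ(pair(pair(succ(5), succ(e)), c))).
Delete trivial equation a ≐ a.
Bind A := succ(succ(pair(pair(succ(5), succ(e)), c))).
MGU = { X ↦ pair(pair(succ(5), succ(e)), c), Q ↦ e, V ↦ pair(succ(5), succ(e)), A ↦ succ(succ(pair(pair(succ(5), succ(e)), c))) }, so X ↦ pair(pair(succ(5), succ(e)), c).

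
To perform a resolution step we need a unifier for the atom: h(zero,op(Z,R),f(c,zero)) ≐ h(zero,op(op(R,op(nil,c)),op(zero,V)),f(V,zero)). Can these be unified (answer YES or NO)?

Decompose h/3: zero ≐ zero,  op(Z,R) ≐ op(op(R,op(nil,c)),op(zero,V)),  f(c,zero) ≐ f(V,zero).
Delete trivial equation zero ≐ zero.
Decompose op/2: Z ≐ op(R,op(nil,c)),  R ≐ op(zero,V).
Bind Z := op(R,op(nil,c)); no other remaining equation mentions Z.
Bind R := op(zero,V); no other remaining equation mentions R. Substituting into the earlier binding gives Z := op(op(zero,V),op(nil,c)).
Decompose f/2: c ≐ V,  zero ≐ zero.
Bind V := c; no other remaining equation mentions V. Substituting into the earlier bindings gives Z := op(op(zero,c),op(nil,c)), R := op(zero,c).
Delete trivial equation zero ≐ zero.
No equations remain and no clash or occurs-check failure arose, so a unifier exists.

YES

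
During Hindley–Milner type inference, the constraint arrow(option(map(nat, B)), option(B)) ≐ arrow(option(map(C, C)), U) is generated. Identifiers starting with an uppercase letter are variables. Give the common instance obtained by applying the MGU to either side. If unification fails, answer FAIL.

arrow(option(map(nat, nat)), option(nat))

Decompose arrow/2: option(map(nat, B)) ≐ option(map(C, C)),  option(B) ≐ U.
Decompose option/1: map(nat, B) ≐ map(C, C).
Decompose map/2: nat ≐ C,  B ≐ C.
Bind C := nat; substituting into the one remaining equation that mentions C gives: B ≐ nat.
Bind B := nat; substituting into the remaining equation gives: option(nat) ≐ U.
Bind U := option(nat).
Applying the MGU to either side gives arrow(option(map(nat, nat)), option(nat)).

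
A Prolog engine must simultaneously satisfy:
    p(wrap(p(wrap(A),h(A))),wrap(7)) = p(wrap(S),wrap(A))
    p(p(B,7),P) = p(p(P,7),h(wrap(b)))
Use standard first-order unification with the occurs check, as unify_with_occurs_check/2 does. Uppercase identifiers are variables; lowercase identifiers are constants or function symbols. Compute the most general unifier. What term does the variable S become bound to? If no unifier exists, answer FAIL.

p(wrap(7),h(7))

Decompose p/2: wrap(p(wrap(A),h(A))) = wrap(S),  wrap(7) = wrap(A).
Decompose wrap/1: p(wrap(A),h(A)) = S.
Bind S := p(wrap(A),h(A)); no other remaining equation mentions S.
Decompose wrap/1: 7 = A.
Bind A := 7; no other remaining equation mentions A. Substituting into the earlier binding gives S := p(wrap(7),h(7)).
Decompose p/2: p(B,7) = p(P,7),  P = h(wrap(b)).
Decompose p/2: B = P,  7 = 7.
Bind B := P; no other remaining equation mentions B.
Delete trivial equation 7 = 7.
Bind P := h(wrap(b)). Substituting into the earlier binding gives B := h(wrap(b)).
MGU = { S = p(wrap(7),h(7)), A = 7, B = h(wrap(b)), P = h(wrap(b)) }, so S = p(wrap(7),h(7)).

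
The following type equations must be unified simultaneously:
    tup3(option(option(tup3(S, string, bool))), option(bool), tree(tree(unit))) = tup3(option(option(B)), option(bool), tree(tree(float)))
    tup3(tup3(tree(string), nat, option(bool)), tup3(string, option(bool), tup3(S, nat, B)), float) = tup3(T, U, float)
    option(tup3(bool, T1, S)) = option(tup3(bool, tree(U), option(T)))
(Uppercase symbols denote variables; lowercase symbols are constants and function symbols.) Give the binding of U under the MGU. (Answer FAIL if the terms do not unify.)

Decompose tup3/3: option(option(tup3(S, string, bool))) = option(option(B)),  option(bool) = option(bool),  tree(tree(unit)) = tree(tree(float)).
Decompose option/1: option(tup3(S, string, bool)) = option(B).
Decompose option/1: tup3(S, string, bool) = B.
Bind B := tup3(S, string, bool); substituting into the one remaining equation that mentions B gives: tup3(tup3(tree(string), nat, option(bool)), tup3(string, option(bool), tup3(S, nat, tup3(S, string, bool))), float) = tup3(T, U, float).
Delete trivial equation option(bool) = option(bool).
Decompose tree/1: tree(unit) = tree(float).
Decompose tree/1: unit = float.
Clash: constants unit and float differ; no unifier exists.

FAIL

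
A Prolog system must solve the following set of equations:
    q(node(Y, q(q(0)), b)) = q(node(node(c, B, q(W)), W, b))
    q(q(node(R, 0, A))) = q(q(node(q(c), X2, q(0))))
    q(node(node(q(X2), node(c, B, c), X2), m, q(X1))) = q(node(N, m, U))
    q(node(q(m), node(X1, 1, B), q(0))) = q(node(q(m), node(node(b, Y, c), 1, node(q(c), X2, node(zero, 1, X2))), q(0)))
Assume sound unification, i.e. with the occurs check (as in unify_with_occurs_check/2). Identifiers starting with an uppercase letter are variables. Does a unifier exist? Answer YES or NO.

YES

Decompose q/1: node(Y, q(q(0)), b) = node(node(c, B, q(W)), W, b).
Decompose node/3: Y = node(c, B, q(W)),  q(q(0)) = W,  b = b.
Bind Y := node(c, B, q(W)); substituting into the one remaining equation that mentions Y gives: q(node(q(m), node(X1, 1, B), q(0))) = q(node(q(m), node(node(b, node(c, B, q(W)), c), 1, node(q(c), X2, node(zero, 1, X2))), q(0))).
Bind W := q(q(0)); substituting into the one remaining equation that mentions W gives: q(node(q(m), node(X1, 1, B), q(0))) = q(node(q(m), node(node(b, node(c, B, q(q(q(0)))), c), 1, node(q(c), X2, node(zero, 1, X2))), q(0))). Substituting into the earlier binding gives Y := node(c, B, q(q(q(0)))).
Delete trivial equation b = b.
Decompose q/1: q(node(R, 0, A)) = q(node(q(c), X2, q(0))).
Decompose q/1: node(R, 0, A) = node(q(c), X2, q(0)).
Decompose node/3: R = q(c),  0 = X2,  A = q(0).
Bind R := q(c); no other remaining equation mentions R.
Bind X2 := 0; substituting into the 2 remaining equations that mention X2 gives: q(node(node(q(0), node(c, B, c), 0), m, q(X1))) = q(node(N, m, U)),  q(node(q(m), node(X1, 1, B), q(0))) = q(node(q(m), node(node(b, node(c, B, q(q(q(0)))), c), 1, node(q(c), 0, node(zero, 1, 0))), q(0))).
Bind A := q(0); no other remaining equation mentions A.
Decompose q/1: node(node(q(0), node(c, B, c), 0), m, q(X1)) = node(N, m, U).
Decompose node/3: node(q(0), node(c, B, c), 0) = N,  m = m,  q(X1) = U.
Bind N := node(q(0), node(c, B, c), 0); no other remaining equation mentions N.
Delete trivial equation m = m.
Bind U := q(X1); no other remaining equation mentions U.
Decompose q/1: node(q(m), node(X1, 1, B), q(0)) = node(q(m), node(node(b, node(c, B, q(q(q(0)))), c), 1, node(q(c), 0, node(zero, 1, 0))), q(0)).
Decompose node/3: q(m) = q(m),  node(X1, 1, B) = node(node(b, node(c, B, q(q(q(0)))), c), 1, node(q(c), 0, node(zero, 1, 0))),  q(0) = q(0).
Delete trivial equation q(m) = q(m).
Decompose node/3: X1 = node(b, node(c, B, q(q(q(0)))), c),  1 = 1,  B = node(q(c), 0, node(zero, 1, 0)).
Bind X1 := node(b, node(c, B, q(q(q(0)))), c); no other remaining equation mentions X1. Substituting into the earlier binding gives U := q(node(b, node(c, B, q(q(q(0)))), c)).
Delete trivial equation 1 = 1.
Bind B := node(q(c), 0, node(zero, 1, 0)); no other remaining equation mentions B. Substituting into the earlier bindings gives Y := node(c, node(q(c), 0, node(zero, 1, 0)), q(q(q(0)))), N := node(q(0), node(c, node(q(c), 0, node(zero, 1, 0)), c), 0), U := q(node(b, node(c, node(q(c), 0, node(zero, 1, 0)), q(q(q(0)))), c)), X1 := node(b, node(c, node(q(c), 0, node(zero, 1, 0)), q(q(q(0)))), c).
Delete trivial equation q(0) = q(0).
No equations remain and no clash or occurs-check failure arose, so a unifier exists.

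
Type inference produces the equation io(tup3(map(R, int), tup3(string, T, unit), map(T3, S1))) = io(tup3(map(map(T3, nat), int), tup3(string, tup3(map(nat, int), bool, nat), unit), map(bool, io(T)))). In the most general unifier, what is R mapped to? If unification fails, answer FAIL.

Decompose io/1: tup3(map(R, int), tup3(string, T, unit), map(T3, S1)) = tup3(map(map(T3, nat), int), tup3(string, tup3(map(nat, int), bool, nat), unit), map(bool, io(T))).
Decompose tup3/3: map(R, int) = map(map(T3, nat), int),  tup3(string, T, unit) = tup3(string, tup3(map(nat, int), bool, nat), unit),  map(T3, S1) = map(bool, io(T)).
Decompose map/2: R = map(T3, nat),  int = int.
Bind R := map(T3, nat); no other remaining equation mentions R.
Delete trivial equation int = int.
Decompose tup3/3: string = string,  T = tup3(map(nat, int), bool, nat),  unit = unit.
Delete trivial equation string = string.
Bind T := tup3(map(nat, int), bool, nat); substituting into the one remaining equation that mentions T gives: map(T3, S1) = map(bool, io(tup3(map(nat, int), bool, nat))).
Delete trivial equation unit = unit.
Decompose map/2: T3 = bool,  S1 = io(tup3(map(nat, int), bool, nat)).
Bind T3 := bool; no other remaining equation mentions T3. Substituting into the earlier binding gives R := map(bool, nat).
Bind S1 := io(tup3(map(nat, int), bool, nat)).
MGU = { R -> map(bool, nat), T -> tup3(map(nat, int), bool, nat), T3 -> bool, S1 -> io(tup3(map(nat, int), bool, nat)) }, so R -> map(bool, nat).

map(bool, nat)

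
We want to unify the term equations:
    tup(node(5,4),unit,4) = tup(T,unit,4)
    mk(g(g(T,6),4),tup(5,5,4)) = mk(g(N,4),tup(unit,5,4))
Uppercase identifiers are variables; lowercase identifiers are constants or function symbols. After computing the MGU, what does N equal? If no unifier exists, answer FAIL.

FAIL

Decompose tup/3: node(5,4) = T,  unit = unit,  4 = 4.
Bind T := node(5,4); substituting into the one remaining equation that mentions T gives: mk(g(g(node(5,4),6),4),tup(5,5,4)) = mk(g(N,4),tup(unit,5,4)).
Delete trivial equation unit = unit.
Delete trivial equation 4 = 4.
Decompose mk/2: g(g(node(5,4),6),4) = g(N,4),  tup(5,5,4) = tup(unit,5,4).
Decompose g/2: g(node(5,4),6) = N,  4 = 4.
Bind N := g(node(5,4),6); no other remaining equation mentions N.
Delete trivial equation 4 = 4.
Decompose tup/3: 5 = unit,  5 = 5,  4 = 4.
Clash: constants 5 and unit differ; no unifier exists.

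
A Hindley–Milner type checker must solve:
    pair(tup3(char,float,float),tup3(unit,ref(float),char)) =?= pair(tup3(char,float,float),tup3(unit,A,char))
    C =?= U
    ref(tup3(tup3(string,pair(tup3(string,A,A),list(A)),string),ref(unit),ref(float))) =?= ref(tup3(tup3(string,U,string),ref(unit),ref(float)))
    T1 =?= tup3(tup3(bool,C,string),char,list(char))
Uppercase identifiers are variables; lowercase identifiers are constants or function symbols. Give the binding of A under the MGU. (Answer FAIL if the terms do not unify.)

ref(float)

Decompose pair/2: tup3(char,float,float) =?= tup3(char,float,float),  tup3(unit,ref(float),char) =?= tup3(unit,A,char).
Delete trivial equation tup3(char,float,float) =?= tup3(char,float,float).
Decompose tup3/3: unit =?= unit,  ref(float) =?= A,  char =?= char.
Delete trivial equation unit =?= unit.
Bind A := ref(float); substituting into the one remaining equation that mentions A gives: ref(tup3(tup3(string,pair(tup3(string,ref(float),ref(float)),list(ref(float))),string),ref(unit),ref(float))) =?= ref(tup3(tup3(string,U,string),ref(unit),ref(float))).
Delete trivial equation char =?= char.
Bind C := U; substituting into the one remaining equation that mentions C gives: T1 =?= tup3(tup3(bool,U,string),char,list(char)).
Decompose ref/1: tup3(tup3(string,pair(tup3(string,ref(float),ref(float)),list(ref(float))),string),ref(unit),ref(float)) =?= tup3(tup3(string,U,string),ref(unit),ref(float)).
Decompose tup3/3: tup3(string,pair(tup3(string,ref(float),ref(float)),list(ref(float))),string) =?= tup3(string,U,string),  ref(unit) =?= ref(unit),  ref(float) =?= ref(float).
Decompose tup3/3: string =?= string,  pair(tup3(string,ref(float),ref(float)),list(ref(float))) =?= U,  string =?= string.
Delete trivial equation string =?= string.
Bind U := pair(tup3(string,ref(float),ref(float)),list(ref(float))); substituting into the one remaining equation that mentions U gives: T1 =?= tup3(tup3(bool,pair(tup3(string,ref(float),ref(float)),list(ref(float))),string),char,list(char)). Substituting into the earlier binding gives C := pair(tup3(string,ref(float),ref(float)),list(ref(float))).
Delete trivial equation string =?= string.
Delete trivial equation ref(unit) =?= ref(unit).
Delete trivial equation ref(float) =?= ref(float).
Bind T1 := tup3(tup3(bool,pair(tup3(string,ref(float),ref(float)),list(ref(float))),string),char,list(char)).
MGU = { A := ref(float), C := pair(tup3(string,ref(float),ref(float)),list(ref(float))), U := pair(tup3(string,ref(float),ref(float)),list(ref(float))), T1 := tup3(tup3(bool,pair(tup3(string,ref(float),ref(float)),list(ref(float))),string),char,list(char)) }, so A := ref(float).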